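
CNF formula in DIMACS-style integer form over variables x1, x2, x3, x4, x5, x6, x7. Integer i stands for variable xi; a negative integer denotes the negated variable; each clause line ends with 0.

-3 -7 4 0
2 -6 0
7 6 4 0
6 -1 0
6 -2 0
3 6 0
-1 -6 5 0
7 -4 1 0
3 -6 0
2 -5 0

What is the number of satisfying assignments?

The models are:
  x1=0 x2=0 x3=1 x4=1 x5=0 x6=0 x7=1
  x1=0 x2=1 x3=1 x4=0 x5=0 x6=1 x7=0
  x1=0 x2=1 x3=1 x4=0 x5=1 x6=1 x7=0
  x1=0 x2=1 x3=1 x4=1 x5=0 x6=1 x7=1
  x1=0 x2=1 x3=1 x4=1 x5=1 x6=1 x7=1
  x1=1 x2=1 x3=1 x4=0 x5=1 x6=1 x7=0
  x1=1 x2=1 x3=1 x4=1 x5=1 x6=1 x7=0
  x1=1 x2=1 x3=1 x4=1 x5=1 x6=1 x7=1
That's 8 in total.

8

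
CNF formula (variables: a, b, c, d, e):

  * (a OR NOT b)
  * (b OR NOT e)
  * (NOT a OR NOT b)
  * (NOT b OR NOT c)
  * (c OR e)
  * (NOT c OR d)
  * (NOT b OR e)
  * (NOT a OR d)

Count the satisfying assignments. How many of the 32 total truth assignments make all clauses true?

2

The models are:
  a=F b=F c=T d=T e=F
  a=T b=F c=T d=T e=F
Count: 2.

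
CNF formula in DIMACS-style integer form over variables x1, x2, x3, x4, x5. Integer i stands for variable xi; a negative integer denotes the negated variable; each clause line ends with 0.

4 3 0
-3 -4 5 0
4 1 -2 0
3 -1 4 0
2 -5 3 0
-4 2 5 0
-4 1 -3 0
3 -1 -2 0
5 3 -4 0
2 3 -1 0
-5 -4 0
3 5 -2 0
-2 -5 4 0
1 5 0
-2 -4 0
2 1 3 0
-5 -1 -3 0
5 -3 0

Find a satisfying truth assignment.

x1=F, x2=F, x3=T, x4=F, x5=T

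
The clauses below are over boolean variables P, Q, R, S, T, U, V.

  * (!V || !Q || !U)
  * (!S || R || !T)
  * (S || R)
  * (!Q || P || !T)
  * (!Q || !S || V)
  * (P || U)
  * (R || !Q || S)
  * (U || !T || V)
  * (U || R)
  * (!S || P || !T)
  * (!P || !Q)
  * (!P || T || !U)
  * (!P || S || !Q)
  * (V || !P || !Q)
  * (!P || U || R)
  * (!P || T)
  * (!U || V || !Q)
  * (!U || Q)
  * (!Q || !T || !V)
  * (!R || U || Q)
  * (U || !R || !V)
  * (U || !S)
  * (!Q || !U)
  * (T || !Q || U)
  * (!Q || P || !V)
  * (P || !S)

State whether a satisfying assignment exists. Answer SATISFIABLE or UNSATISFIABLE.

UNSATISFIABLE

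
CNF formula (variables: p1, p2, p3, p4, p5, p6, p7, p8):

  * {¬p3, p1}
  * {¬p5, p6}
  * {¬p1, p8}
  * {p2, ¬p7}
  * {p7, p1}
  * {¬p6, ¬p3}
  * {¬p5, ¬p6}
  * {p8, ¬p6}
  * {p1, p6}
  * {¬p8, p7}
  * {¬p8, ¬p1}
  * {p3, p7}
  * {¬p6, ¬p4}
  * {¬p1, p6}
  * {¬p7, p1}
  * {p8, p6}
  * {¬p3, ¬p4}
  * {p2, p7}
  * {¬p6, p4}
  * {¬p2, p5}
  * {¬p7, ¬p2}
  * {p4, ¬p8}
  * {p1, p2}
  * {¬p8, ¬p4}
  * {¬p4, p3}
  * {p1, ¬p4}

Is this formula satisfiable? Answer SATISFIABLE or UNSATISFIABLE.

p1 = True:
  propagation gives p8=True; an empty clause results — contradiction.
p1 = False:
  propagation gives p3=False, p7=True; an empty clause results — contradiction.
Every branch closes, so no satisfying assignment exists.

UNSATISFIABLE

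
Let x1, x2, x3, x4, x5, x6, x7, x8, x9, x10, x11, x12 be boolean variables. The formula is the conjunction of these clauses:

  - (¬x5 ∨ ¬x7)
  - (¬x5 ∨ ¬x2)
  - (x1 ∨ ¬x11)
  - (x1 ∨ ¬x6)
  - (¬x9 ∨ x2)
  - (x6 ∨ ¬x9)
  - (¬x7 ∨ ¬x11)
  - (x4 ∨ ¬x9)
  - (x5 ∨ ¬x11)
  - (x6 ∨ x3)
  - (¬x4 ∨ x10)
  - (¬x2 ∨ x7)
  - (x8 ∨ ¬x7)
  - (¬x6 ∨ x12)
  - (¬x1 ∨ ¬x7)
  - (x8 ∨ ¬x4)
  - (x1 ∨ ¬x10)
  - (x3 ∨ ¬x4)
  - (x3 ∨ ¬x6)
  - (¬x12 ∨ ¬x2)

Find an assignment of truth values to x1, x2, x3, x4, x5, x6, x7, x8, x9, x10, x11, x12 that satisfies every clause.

x1=True  x2=False  x3=True  x4=False  x5=False  x6=False  x7=False  x8=True  x9=False  x10=False  x11=False  x12=False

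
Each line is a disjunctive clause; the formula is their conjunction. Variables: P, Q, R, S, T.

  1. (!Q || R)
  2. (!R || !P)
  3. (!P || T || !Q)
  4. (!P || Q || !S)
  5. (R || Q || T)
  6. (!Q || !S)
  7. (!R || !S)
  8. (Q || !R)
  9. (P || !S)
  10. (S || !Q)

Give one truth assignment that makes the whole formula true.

P=False, Q=False, R=False, S=False, T=True

Check each clause:
  1. (!Q || R) — !Q is true.
  2. (!P || !R) — !R is true.
  3. (!Q || !P || T) — T is true.
  4. (Q || !P || !S) — !S is true.
  5. (Q || T || R) — T is true.
  6. (!S || !Q) — !S is true.
  7. (!R || !S) — !S is true.
  8. (!R || Q) — !R is true.
  9. (!S || P) — !S is true.
  10. (S || !Q) — !Q is true.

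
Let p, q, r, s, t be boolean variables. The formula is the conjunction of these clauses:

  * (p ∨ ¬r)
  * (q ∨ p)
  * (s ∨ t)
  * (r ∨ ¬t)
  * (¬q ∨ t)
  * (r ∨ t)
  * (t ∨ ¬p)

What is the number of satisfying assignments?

4

Satisfying assignments:
  p=1 q=0 r=1 s=0 t=1
  p=1 q=0 r=1 s=1 t=1
  p=1 q=1 r=1 s=0 t=1
  p=1 q=1 r=1 s=1 t=1
That's 4 in total.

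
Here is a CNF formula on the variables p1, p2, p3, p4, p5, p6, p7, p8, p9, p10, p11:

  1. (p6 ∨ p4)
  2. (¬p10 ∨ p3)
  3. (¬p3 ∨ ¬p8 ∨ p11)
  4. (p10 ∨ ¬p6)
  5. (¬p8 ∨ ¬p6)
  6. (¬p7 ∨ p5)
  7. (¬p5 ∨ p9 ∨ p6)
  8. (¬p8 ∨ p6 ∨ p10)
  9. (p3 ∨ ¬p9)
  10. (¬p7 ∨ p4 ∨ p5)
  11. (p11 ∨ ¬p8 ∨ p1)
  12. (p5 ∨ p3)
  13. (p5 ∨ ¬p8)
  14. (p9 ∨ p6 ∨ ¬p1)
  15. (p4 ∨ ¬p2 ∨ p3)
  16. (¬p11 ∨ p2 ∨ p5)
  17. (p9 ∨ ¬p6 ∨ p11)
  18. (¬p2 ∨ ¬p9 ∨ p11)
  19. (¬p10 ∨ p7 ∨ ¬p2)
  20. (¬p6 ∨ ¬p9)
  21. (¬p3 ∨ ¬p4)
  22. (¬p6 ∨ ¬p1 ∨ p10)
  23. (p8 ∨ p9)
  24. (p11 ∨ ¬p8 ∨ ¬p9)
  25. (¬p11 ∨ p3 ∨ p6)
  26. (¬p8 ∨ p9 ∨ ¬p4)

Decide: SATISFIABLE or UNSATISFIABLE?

UNSATISFIABLE

p6 = True:
  propagation gives p10=True, p3=True, p8=False, p9=False; an empty clause results — contradiction.
p6 = False:
  propagation gives p4=True, p3=False, p10=False, p8=False; an empty clause results — contradiction.
Every branch closes, so no satisfying assignment exists.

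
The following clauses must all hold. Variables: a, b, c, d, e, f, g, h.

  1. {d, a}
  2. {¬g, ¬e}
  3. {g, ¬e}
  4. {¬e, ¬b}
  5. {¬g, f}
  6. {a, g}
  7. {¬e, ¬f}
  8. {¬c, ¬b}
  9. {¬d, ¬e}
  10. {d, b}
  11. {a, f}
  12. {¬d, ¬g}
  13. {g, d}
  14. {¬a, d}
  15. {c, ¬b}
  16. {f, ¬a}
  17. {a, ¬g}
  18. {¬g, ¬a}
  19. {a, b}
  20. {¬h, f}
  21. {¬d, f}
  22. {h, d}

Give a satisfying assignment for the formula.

a=True, b=False, c=True, d=True, e=False, f=True, g=False, h=False

Check each clause:
  1. {d, a} — a is true.
  2. {¬g, ¬e} — ¬g is true.
  3. {¬e, g} — ¬e is true.
  4. {¬b, ¬e} — ¬e is true.
  5. {¬g, f} — ¬g is true.
  6. {g, a} — a is true.
  7. {¬f, ¬e} — ¬e is true.
  8. {¬b, ¬c} — ¬b is true.
  9. {¬d, ¬e} — ¬e is true.
  10. {d, b} — d is true.
  11. {f, a} — a is true.
  12. {¬d, ¬g} — ¬g is true.
  13. {g, d} — d is true.
  14. {¬a, d} — d is true.
  15. {¬b, c} — c is true.
  16. {¬a, f} — f is true.
  17. {a, ¬g} — ¬g is true.
  18. {¬g, ¬a} — ¬g is true.
  19. {b, a} — a is true.
  20. {¬h, f} — ¬h is true.
  21. {¬d, f} — f is true.
  22. {h, d} — d is true.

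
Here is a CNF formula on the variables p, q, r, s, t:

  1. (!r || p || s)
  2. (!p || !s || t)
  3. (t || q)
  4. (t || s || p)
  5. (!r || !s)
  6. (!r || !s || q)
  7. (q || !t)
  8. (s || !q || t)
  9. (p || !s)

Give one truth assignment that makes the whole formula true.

p=False, q=True, r=False, s=False, t=True

Check each clause:
  1. (s || p || !r) — !r is true.
  2. (!p || !s || t) — !s is true.
  3. (q || t) — q is true.
  4. (s || t || p) — t is true.
  5. (!r || !s) — !s is true.
  6. (!s || !r || q) — q is true.
  7. (q || !t) — q is true.
  8. (s || !q || t) — t is true.
  9. (!s || p) — !s is true.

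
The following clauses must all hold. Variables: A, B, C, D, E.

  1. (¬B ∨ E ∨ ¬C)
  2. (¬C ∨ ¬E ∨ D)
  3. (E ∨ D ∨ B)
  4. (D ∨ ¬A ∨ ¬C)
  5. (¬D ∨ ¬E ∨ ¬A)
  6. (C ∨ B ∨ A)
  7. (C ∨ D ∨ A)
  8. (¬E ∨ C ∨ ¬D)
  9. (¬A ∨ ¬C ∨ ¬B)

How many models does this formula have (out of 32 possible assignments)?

10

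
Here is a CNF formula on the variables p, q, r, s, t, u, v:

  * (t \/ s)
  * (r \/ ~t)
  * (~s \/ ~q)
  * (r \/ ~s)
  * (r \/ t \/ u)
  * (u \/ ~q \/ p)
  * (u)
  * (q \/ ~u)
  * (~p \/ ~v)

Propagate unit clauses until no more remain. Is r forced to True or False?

Unit clause (u) sets u = True.
In (~u \/ q), ~u is now false; q must hold, so q = True.
(~s \/ ~q): since q = True, the clause reduces to (~s). s = False.
(s \/ t): since s = False, the clause reduces to (t). t = True.
From (~t \/ r) and t = True: r = True.

True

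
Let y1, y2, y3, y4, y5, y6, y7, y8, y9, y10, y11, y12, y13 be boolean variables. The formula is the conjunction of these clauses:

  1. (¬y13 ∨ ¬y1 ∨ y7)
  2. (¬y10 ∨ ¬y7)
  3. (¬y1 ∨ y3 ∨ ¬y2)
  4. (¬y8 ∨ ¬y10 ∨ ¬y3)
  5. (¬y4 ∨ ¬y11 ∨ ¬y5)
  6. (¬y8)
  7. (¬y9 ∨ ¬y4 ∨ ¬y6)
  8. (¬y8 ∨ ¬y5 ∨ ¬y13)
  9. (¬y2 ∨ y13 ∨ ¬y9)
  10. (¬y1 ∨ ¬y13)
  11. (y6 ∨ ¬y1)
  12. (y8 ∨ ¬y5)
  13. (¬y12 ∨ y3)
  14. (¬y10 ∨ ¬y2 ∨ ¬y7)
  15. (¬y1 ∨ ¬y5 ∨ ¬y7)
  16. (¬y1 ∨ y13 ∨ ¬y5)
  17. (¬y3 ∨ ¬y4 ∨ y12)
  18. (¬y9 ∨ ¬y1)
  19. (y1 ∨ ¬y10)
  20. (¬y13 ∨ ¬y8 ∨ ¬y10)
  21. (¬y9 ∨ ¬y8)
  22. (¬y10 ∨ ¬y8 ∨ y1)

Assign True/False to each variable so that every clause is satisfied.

y1 = F  y2 = F  y3 = F  y4 = T  y5 = F  y6 = F  y7 = F  y8 = F  y9 = T  y10 = F  y11 = T  y12 = F  y13 = F

Check each clause:
  1. (¬y1 ∨ y7 ∨ ¬y13) — ¬y13 is true.
  2. (¬y7 ∨ ¬y10) — ¬y7 is true.
  3. (¬y1 ∨ y3 ∨ ¬y2) — ¬y2 is true.
  4. (¬y10 ∨ ¬y3 ∨ ¬y8) — ¬y8 is true.
  5. (¬y11 ∨ ¬y5 ∨ ¬y4) — ¬y5 is true.
  6. (¬y8) — ¬y8 is true.
  7. (¬y6 ∨ ¬y9 ∨ ¬y4) — ¬y6 is true.
  8. (¬y13 ∨ ¬y5 ∨ ¬y8) — ¬y8 is true.
  9. (¬y9 ∨ y13 ∨ ¬y2) — ¬y2 is true.
  10. (¬y13 ∨ ¬y1) — ¬y13 is true.
  11. (¬y1 ∨ y6) — ¬y1 is true.
  12. (¬y5 ∨ y8) — ¬y5 is true.
  13. (y3 ∨ ¬y12) — ¬y12 is true.
  14. (¬y10 ∨ ¬y7 ∨ ¬y2) — ¬y7 is true.
  15. (¬y1 ∨ ¬y7 ∨ ¬y5) — ¬y7 is true.
  16. (¬y5 ∨ ¬y1 ∨ y13) — ¬y5 is true.
  17. (¬y4 ∨ ¬y3 ∨ y12) — ¬y3 is true.
  18. (¬y1 ∨ ¬y9) — ¬y1 is true.
  19. (¬y10 ∨ y1) — ¬y10 is true.
  20. (¬y8 ∨ ¬y13 ∨ ¬y10) — ¬y8 is true.
  21. (¬y8 ∨ ¬y9) — ¬y8 is true.
  22. (¬y8 ∨ y1 ∨ ¬y10) — ¬y8 is true.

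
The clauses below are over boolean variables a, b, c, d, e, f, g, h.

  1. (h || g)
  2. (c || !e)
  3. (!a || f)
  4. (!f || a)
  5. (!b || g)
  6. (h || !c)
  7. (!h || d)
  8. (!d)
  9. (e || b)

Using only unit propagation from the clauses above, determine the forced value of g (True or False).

True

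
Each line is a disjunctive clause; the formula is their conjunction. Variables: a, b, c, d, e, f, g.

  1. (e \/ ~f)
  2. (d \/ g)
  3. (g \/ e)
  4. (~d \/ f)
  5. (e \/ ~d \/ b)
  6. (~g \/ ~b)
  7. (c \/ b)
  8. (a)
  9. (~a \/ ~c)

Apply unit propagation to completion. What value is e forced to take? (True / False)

(a) is a unit clause: a = True.
In (~a \/ ~c), ~a is now false; ~c must hold, so c = False.
From (c \/ b) and c = False: b = True.
In (~b \/ ~g), ~b is now false; ~g must hold, so g = False.
In (g \/ d), g is now false; d must hold, so d = True.
(g \/ e): since g = False, the clause reduces to (e). e = True.

True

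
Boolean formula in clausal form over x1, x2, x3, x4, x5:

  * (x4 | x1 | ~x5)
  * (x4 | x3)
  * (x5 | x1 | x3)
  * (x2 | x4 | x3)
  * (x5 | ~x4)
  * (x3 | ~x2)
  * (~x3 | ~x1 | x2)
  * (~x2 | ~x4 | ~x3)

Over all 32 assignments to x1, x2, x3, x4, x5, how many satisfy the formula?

7

Split on x3, then x4.
  x3=T, x4=T: remaining (x1,x2,x5) ∈ {(F,F,T)} — 1.
  x3=T, x4=F: remaining (x1,x2,x5) ∈ {(F,F,F); (F,T,F); (T,T,F); (T,T,T)} — 4.
  x3=F, x4=T: remaining (x1,x2,x5) ∈ {(F,F,T); (T,F,T)} — 2.
  x3=F, x4=F: a clause becomes empty — 0.
Total: 1 + 4 + 2 + 0 = 7.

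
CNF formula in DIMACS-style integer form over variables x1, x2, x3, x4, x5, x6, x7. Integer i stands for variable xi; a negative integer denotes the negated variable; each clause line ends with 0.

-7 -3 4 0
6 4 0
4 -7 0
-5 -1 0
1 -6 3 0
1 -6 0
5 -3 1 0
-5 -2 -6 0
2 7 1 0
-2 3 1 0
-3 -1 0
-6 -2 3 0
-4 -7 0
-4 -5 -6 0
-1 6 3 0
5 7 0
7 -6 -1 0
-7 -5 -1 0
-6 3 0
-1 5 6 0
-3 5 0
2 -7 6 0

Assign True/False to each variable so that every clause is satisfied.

Set x1 = False and propagate.
  then x6 is forced to False.
  then x4 is forced to True.
  then x7 is forced to False.
  then x2 is forced to True.
  then x3 is forced to True.
  then x5 is forced to True.
Check each clause:
  1. (!x7 || x4 || !x3) — !x7 is true.
  2. (x4 || x6) — x4 is true.
  3. (!x7 || x4) — !x7 is true.
  4. (!x1 || !x5) — !x1 is true.
  5. (!x6 || x3 || x1) — !x6 is true.
  6. (!x6 || x1) — !x6 is true.
  7. (x5 || x1 || !x3) — x5 is true.
  8. (!x2 || !x6 || !x5) — !x6 is true.
  9. (x1 || x2 || x7) — x2 is true.
  10. (!x2 || x3 || x1) — x3 is true.
  11. (!x3 || !x1) — !x1 is true.
  12. (!x6 || x3 || !x2) — !x6 is true.
  13. (!x7 || !x4) — !x7 is true.
  14. (!x4 || !x5 || !x6) — !x6 is true.
  15. (x6 || x3 || !x1) — x3 is true.
  16. (x5 || x7) — x5 is true.
  17. (!x1 || x7 || !x6) — !x6 is true.
  18. (!x1 || !x5 || !x7) — !x7 is true.
  19. (!x6 || x3) — !x6 is true.
  20. (x6 || x5 || !x1) — x5 is true.
  21. (!x3 || x5) — x5 is true.
  22. (!x7 || x6 || x2) — !x7 is true.

x1 = False, x2 = True, x3 = True, x4 = True, x5 = True, x6 = False, x7 = False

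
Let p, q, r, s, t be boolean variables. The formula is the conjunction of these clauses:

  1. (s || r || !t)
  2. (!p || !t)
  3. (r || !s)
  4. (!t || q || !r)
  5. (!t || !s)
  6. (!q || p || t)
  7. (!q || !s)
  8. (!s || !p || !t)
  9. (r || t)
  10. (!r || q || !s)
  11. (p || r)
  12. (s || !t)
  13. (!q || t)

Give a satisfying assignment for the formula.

p = T, q = F, r = T, s = F, t = F

Check each clause:
  1. (r || s || !t) — r is true.
  2. (!t || !p) — !t is true.
  3. (!s || r) — r is true.
  4. (!r || q || !t) — !t is true.
  5. (!t || !s) — !t is true.
  6. (p || t || !q) — p is true.
  7. (!s || !q) — !s is true.
  8. (!t || !s || !p) — !t is true.
  9. (r || t) — r is true.
  10. (!s || !r || q) — !s is true.
  11. (p || r) — p is true.
  12. (s || !t) — !t is true.
  13. (t || !q) — !q is true.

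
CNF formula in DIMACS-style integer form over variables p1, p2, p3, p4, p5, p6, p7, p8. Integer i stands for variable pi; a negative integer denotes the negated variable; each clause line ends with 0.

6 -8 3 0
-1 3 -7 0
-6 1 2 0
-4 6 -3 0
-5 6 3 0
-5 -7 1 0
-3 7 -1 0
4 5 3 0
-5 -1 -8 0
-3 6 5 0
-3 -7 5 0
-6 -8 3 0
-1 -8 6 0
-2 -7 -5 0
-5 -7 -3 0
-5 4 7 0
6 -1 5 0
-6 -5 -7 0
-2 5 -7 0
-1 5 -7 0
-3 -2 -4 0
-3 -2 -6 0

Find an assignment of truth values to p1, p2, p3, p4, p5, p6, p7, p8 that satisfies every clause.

p1=False, p2=False, p3=False, p4=True, p5=False, p6=False, p7=True, p8=False

Pure literal: p8 appears only negated; assign p8 = False.
Set p1 = False and propagate.
Set p2 = False and propagate.
  then p6 is forced to False.
The remaining clauses are satisfied by p3 = False, p4 = True, p5 = False, p7 = True.
Every clause has at least one true literal under this assignment.
Check each clause:
  1. (p3 || p6 || !p8) — !p8 is true.
  2. (!p7 || !p1 || p3) — !p1 is true.
  3. (p1 || !p6 || p2) — !p6 is true.
  4. (!p4 || p6 || !p3) — !p3 is true.
  5. (p3 || !p5 || p6) — !p5 is true.
  6. (!p5 || p1 || !p7) — !p5 is true.
  7. (!p3 || p7 || !p1) — !p3 is true.
  8. (p5 || p3 || p4) — p4 is true.
  9. (!p5 || !p1 || !p8) — !p8 is true.
  10. (p5 || !p3 || p6) — !p3 is true.
  11. (!p7 || p5 || !p3) — !p3 is true.
  12. (!p8 || !p6 || p3) — !p8 is true.
  13. (!p1 || !p8 || p6) — !p8 is true.
  14. (!p2 || !p5 || !p7) — !p5 is true.
  15. (!p7 || !p5 || !p3) — !p5 is true.
  16. (p4 || p7 || !p5) — !p5 is true.
  17. (p5 || p6 || !p1) — !p1 is true.
  18. (!p7 || !p6 || !p5) — !p6 is true.
  19. (!p2 || p5 || !p7) — !p2 is true.
  20. (p5 || !p1 || !p7) — !p1 is true.
  21. (!p3 || !p2 || !p4) — !p3 is true.
  22. (!p2 || !p6 || !p3) — !p6 is true.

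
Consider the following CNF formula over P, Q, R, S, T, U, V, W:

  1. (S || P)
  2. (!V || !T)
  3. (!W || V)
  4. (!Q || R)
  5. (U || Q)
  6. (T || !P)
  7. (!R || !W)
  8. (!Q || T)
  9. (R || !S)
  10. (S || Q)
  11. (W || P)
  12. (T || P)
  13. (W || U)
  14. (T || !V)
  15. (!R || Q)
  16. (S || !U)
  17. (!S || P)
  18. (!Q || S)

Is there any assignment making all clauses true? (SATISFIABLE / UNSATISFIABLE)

Try P = True.
  then T is forced to True.
  then V is forced to False.
  then W is forced to False.
  then U is forced to True.
  then S is forced to True.
  then R is forced to True.
  then Q is forced to True.
So P=T, Q=T, R=T, S=T, T=T, U=T, V=F, W=F is a satisfying assignment.

SATISFIABLE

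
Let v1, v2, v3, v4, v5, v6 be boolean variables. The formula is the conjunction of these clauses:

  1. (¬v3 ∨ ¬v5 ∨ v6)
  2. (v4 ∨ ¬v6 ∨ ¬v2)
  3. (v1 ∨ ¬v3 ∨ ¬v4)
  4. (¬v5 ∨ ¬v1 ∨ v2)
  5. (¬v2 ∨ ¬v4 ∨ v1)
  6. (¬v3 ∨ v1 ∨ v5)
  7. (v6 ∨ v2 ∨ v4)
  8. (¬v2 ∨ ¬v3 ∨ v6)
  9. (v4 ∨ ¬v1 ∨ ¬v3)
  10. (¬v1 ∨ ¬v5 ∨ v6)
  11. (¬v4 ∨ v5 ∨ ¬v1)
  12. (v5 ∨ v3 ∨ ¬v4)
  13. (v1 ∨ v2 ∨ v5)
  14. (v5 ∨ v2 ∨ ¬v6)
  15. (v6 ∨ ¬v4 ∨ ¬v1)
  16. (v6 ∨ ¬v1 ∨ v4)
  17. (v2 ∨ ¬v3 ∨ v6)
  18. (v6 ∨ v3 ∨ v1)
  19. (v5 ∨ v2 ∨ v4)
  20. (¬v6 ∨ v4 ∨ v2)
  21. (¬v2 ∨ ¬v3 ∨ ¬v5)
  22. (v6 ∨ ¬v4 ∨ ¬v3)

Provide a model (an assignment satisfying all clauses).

v1 = True, v2 = True, v3 = False, v4 = True, v5 = True, v6 = True

Try v1 = True.
Try v2 = True.
For the remaining variables, v3 = False, v4 = True, v5 = True, v6 = True works.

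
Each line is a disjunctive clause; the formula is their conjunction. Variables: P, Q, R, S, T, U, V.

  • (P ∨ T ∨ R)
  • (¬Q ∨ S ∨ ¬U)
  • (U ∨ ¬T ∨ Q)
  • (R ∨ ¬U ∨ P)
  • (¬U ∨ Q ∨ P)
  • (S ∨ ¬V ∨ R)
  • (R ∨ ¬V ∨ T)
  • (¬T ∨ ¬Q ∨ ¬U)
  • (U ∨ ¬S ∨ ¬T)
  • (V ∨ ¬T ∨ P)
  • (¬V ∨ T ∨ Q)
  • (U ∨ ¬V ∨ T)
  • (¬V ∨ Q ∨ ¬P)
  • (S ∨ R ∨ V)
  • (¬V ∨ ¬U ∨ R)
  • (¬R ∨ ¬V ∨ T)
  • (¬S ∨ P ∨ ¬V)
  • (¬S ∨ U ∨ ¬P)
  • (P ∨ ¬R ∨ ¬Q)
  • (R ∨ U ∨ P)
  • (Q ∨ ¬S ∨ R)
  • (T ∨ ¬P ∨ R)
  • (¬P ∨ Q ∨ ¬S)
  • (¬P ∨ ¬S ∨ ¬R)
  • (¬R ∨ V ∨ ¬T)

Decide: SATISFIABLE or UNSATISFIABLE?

SATISFIABLE

Branch on P: take P = True.
Set Q = True and propagate.
For the remaining variables, R = True, S = False, T = True, U = False, V = True works.
Every clause has at least one true literal under this assignment.
So P = 1, Q = 1, R = 1, S = 0, T = 1, U = 0, V = 1 is a satisfying assignment.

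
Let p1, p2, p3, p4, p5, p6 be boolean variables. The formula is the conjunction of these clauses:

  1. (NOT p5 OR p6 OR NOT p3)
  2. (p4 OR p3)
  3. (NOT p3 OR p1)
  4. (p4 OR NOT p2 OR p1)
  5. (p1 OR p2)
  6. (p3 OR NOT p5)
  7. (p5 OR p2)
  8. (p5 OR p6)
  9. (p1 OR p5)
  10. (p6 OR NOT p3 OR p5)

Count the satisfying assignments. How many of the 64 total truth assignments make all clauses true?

7

The models are:
  p1=T p2=F p3=T p4=F p5=T p6=T
  p1=T p2=F p3=T p4=T p5=T p6=T
  p1=T p2=T p3=F p4=T p5=F p6=T
  p1=T p2=T p3=T p4=F p5=F p6=T
  p1=T p2=T p3=T p4=F p5=T p6=T
  p1=T p2=T p3=T p4=T p5=F p6=T
  p1=T p2=T p3=T p4=T p5=T p6=T
Count: 7.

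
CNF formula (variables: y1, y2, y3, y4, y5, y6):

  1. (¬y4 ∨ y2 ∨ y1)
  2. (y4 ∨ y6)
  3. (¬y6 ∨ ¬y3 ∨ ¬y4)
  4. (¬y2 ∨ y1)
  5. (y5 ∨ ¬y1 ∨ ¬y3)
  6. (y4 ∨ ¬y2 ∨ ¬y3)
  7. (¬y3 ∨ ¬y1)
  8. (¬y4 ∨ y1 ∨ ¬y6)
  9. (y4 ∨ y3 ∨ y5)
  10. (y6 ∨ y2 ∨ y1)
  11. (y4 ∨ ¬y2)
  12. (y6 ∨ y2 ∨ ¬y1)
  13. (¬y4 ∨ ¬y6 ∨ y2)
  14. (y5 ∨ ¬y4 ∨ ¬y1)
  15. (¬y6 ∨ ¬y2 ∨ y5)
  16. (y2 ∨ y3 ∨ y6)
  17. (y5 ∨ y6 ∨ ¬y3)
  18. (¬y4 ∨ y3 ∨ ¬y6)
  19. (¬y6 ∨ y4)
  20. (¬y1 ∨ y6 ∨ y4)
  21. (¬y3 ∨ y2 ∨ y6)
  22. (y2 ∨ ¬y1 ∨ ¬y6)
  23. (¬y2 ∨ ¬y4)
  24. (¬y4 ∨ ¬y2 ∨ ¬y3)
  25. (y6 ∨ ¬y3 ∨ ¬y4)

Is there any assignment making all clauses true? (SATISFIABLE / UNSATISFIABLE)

UNSATISFIABLE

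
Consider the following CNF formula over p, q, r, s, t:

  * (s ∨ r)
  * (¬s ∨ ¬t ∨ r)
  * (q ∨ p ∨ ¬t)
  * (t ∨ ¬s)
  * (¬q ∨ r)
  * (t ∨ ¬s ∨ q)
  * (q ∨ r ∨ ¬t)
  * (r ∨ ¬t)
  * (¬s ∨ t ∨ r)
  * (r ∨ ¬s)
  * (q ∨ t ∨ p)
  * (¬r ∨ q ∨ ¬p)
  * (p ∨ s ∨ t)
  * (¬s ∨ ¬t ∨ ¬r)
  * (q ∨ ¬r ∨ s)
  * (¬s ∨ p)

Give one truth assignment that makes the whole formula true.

p=True  q=True  r=True  s=False  t=False

Set p = True and propagate.
For the remaining variables, q = True, r = True, s = False, t = False works.
Check each clause:
  1. (r ∨ s) — r is true.
  2. (¬t ∨ r ∨ ¬s) — r is true.
  3. (p ∨ ¬t ∨ q) — p is true.
  4. (t ∨ ¬s) — ¬s is true.
  5. (¬q ∨ r) — r is true.
  6. (q ∨ ¬s ∨ t) — q is true.
  7. (q ∨ r ∨ ¬t) — q is true.
  8. (r ∨ ¬t) — r is true.
  9. (t ∨ r ∨ ¬s) — r is true.
  10. (r ∨ ¬s) — r is true.
  11. (t ∨ q ∨ p) — p is true.
  12. (¬p ∨ q ∨ ¬r) — q is true.
  13. (p ∨ s ∨ t) — p is true.
  14. (¬t ∨ ¬r ∨ ¬s) — ¬t is true.
  15. (s ∨ ¬r ∨ q) — q is true.
  16. (p ∨ ¬s) — p is true.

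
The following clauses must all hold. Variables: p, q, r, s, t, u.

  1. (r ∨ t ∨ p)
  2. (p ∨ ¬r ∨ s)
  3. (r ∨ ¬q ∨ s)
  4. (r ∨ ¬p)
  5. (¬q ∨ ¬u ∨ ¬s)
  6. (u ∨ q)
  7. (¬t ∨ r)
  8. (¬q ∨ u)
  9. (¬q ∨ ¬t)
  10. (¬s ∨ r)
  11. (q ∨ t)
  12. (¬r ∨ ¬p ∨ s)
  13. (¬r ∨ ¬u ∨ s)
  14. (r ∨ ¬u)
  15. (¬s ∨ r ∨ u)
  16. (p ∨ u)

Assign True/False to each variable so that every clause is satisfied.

Set p = True and propagate.
  then r is forced to True.
  then s is forced to True.
Branch on q: take q = False.
  then u is forced to True.
  then t is forced to True.
Every clause has at least one true literal under this assignment.

p=1, q=0, r=1, s=1, t=1, u=1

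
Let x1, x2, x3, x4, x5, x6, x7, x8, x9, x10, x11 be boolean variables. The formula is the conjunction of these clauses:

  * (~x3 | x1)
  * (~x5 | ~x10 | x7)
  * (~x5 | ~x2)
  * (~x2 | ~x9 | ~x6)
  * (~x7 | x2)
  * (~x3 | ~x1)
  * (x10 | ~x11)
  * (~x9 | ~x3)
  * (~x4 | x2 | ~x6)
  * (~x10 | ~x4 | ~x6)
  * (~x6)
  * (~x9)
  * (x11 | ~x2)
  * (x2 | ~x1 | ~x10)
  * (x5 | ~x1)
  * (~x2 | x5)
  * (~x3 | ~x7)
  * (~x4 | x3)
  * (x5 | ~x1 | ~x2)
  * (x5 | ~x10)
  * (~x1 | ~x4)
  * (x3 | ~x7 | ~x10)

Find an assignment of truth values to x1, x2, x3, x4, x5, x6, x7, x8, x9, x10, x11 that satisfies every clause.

x1=False  x2=False  x3=False  x4=False  x5=True  x6=False  x7=False  x8=True  x9=False  x10=False  x11=False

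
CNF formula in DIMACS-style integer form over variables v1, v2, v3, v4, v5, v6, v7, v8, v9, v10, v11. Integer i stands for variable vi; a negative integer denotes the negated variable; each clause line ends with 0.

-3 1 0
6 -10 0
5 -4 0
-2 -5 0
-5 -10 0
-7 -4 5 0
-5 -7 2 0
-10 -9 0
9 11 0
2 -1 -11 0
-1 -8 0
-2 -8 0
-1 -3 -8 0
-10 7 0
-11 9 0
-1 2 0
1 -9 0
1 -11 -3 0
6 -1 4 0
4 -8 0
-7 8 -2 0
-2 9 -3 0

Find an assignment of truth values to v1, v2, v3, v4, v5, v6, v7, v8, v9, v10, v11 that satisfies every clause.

Pure literal: v3 appears only negated; assign v3 = False.
v6 occurs only positively in the remaining clauses — set v6 = True.
Set v1 = True and propagate.
  then v8 is forced to False.
  then v2 is forced to True.
  then v5 is forced to False.
  then v4 is forced to False.
  then v7 is forced to False.
  then v10 is forced to False.
Branch on v9: take v9 = True.
v11 is now unconstrained; take v11 = False.
Every clause has at least one true literal under this assignment.

v1=T  v2=T  v3=F  v4=F  v5=F  v6=T  v7=F  v8=F  v9=T  v10=F  v11=F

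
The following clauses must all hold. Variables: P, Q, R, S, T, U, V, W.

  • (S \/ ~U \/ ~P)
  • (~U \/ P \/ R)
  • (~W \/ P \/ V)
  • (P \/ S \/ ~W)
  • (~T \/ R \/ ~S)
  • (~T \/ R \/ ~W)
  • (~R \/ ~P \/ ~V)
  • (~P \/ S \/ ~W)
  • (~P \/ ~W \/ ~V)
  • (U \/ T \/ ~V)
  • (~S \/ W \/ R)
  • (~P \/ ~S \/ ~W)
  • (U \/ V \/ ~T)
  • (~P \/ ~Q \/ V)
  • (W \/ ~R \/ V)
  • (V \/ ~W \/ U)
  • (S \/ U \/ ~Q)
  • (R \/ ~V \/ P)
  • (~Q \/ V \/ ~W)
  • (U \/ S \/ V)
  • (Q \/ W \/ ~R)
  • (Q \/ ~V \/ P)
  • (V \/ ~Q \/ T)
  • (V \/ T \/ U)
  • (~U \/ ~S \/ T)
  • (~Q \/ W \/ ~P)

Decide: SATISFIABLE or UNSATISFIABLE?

SATISFIABLE

Set P = False and propagate.
Try Q = True.
Branch on R: take R = True.
The remaining clauses are satisfied by S = True, T = True, U = False, V = True, W = False.
So P=F, Q=T, R=T, S=T, T=T, U=F, V=T, W=F is a satisfying assignment.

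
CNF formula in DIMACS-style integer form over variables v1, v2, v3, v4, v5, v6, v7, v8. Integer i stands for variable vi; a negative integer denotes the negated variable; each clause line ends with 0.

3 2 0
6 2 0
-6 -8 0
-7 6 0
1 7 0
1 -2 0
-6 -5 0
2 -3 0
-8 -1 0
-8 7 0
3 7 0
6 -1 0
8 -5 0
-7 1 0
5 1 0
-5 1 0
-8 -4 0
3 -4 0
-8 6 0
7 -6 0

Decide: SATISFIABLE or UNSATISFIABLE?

SATISFIABLE

v4 occurs only negated in the remaining clauses — set v4 = False.
Try v1 = True.
  then v8 is forced to False.
  then v6 is forced to True.
  then v5 is forced to False.
  then v7 is forced to True.
Set v2 = True and propagate.
v3 is now unconstrained; take v3 = True.
Every clause has at least one true literal under this assignment.
So v1 = T, v2 = T, v3 = T, v4 = F, v5 = F, v6 = T, v7 = T, v8 = F is a satisfying assignment.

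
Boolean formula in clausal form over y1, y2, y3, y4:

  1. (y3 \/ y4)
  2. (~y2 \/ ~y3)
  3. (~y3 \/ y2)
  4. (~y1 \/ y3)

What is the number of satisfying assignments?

2

Satisfying assignments:
  y1=F y2=F y3=F y4=T
  y1=F y2=T y3=F y4=T
Count: 2.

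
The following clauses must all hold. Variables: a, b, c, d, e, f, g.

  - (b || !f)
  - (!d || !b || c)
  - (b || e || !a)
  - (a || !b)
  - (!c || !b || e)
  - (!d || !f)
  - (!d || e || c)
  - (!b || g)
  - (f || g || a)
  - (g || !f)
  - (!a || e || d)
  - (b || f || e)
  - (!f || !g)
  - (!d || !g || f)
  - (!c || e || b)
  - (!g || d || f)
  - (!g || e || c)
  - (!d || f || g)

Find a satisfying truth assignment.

e occurs only positively in the remaining clauses — set e = True.
Set a = True and propagate.
The remaining clauses are satisfied by b = False, c = False, d = False, f = False, g = False.
Every clause has at least one true literal under this assignment.

a=1, b=0, c=0, d=0, e=1, f=0, g=0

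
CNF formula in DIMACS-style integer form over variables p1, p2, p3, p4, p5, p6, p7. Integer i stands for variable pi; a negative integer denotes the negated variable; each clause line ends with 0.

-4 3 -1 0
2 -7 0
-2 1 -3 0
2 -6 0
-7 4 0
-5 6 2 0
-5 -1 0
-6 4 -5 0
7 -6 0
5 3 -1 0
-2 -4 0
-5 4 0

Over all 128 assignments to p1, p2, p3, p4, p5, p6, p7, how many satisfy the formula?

8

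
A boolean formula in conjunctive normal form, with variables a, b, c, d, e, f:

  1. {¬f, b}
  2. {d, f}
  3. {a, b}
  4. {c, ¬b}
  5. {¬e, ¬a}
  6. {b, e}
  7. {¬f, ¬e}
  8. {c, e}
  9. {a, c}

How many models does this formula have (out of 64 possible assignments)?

Case analysis on b and e:
  b=1, e=1: remaining (a,c,d,f) ∈ {(0,1,1,0)} — 1.
  b=1, e=0: a free; 3 ways for (c,d,f) × 2^1 = 6.
  b=0, e=1: a clause becomes empty — 0.
  b=0, e=0: a clause becomes empty — 0.
Total: 1 + 6 + 0 + 0 = 7.

7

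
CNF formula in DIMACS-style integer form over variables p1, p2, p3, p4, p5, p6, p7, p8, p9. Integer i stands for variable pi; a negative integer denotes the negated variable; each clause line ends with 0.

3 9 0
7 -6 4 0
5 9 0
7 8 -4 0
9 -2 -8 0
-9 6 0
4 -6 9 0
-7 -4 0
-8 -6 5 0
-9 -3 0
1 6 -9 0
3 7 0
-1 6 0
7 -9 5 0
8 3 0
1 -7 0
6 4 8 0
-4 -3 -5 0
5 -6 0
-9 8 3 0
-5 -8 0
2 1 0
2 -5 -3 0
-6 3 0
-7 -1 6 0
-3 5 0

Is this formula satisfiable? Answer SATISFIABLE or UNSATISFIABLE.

p6 = True:
  propagation gives p5=True, p8=False, p3=True, p9=False; an empty clause results — contradiction.
p6 = False:
  propagation gives p9=False, p3=True, p5=True, p1=False; an empty clause results — contradiction.
Every branch closes, so no satisfying assignment exists.

UNSATISFIABLE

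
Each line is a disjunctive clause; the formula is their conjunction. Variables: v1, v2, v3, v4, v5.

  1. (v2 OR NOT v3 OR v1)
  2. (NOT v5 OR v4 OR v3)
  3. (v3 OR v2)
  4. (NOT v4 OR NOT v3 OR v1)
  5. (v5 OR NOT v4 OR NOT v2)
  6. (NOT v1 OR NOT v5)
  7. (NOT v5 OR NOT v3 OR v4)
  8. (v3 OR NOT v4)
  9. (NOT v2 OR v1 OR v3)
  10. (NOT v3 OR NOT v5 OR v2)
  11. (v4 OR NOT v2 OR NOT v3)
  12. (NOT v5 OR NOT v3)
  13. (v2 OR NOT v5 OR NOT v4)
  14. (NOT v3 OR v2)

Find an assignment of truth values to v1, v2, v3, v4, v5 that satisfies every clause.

v1=1  v2=1  v3=0  v4=0  v5=0

Set v1 = True and propagate.
  then v5 is forced to False.
Set v2 = True and propagate.
  then v4 is forced to False.
  then v3 is forced to False.
Every clause has at least one true literal under this assignment.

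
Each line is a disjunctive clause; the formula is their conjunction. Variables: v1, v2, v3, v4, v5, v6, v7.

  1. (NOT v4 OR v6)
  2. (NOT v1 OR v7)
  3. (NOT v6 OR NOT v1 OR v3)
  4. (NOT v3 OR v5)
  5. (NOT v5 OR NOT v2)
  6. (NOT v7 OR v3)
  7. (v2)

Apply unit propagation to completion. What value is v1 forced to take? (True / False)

False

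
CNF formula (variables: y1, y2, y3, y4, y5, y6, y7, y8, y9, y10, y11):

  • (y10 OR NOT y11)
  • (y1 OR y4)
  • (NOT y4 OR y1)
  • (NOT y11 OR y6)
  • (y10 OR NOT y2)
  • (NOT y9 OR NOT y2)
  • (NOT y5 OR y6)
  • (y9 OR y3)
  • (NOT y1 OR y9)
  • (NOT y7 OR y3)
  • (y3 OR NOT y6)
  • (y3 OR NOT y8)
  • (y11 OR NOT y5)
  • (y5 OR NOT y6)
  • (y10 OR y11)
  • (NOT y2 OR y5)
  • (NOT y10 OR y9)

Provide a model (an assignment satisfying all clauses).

y1=True  y2=False  y3=True  y4=True  y5=False  y6=False  y7=False  y8=True  y9=True  y10=True  y11=False

y2 occurs only negated in the remaining clauses — set y2 = False.
y3 occurs only positively in the remaining clauses — set y3 = True.
Branch on y1: take y1 = True.
  then y9 is forced to True.
Try y5 = False.
  then y6 is forced to False.
  then y11 is forced to False.
  then y10 is forced to True.
y4, y7, y8 are now unconstrained; take y4 = True, y7 = False, y8 = True.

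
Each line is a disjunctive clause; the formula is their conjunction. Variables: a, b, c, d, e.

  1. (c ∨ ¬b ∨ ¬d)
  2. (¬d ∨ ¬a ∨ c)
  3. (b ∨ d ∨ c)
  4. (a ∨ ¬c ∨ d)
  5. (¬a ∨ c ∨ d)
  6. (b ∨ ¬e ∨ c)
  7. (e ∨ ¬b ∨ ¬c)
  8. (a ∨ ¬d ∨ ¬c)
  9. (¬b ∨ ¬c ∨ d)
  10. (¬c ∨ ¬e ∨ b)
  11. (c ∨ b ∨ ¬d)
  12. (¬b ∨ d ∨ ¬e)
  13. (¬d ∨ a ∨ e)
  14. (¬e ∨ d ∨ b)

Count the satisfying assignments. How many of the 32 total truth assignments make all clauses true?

4

Satisfying assignments:
  a=F b=T c=F d=F e=F
  a=T b=F c=T d=F e=F
  a=T b=F c=T d=T e=F
  a=T b=T c=T d=T e=T
That's 4 in total.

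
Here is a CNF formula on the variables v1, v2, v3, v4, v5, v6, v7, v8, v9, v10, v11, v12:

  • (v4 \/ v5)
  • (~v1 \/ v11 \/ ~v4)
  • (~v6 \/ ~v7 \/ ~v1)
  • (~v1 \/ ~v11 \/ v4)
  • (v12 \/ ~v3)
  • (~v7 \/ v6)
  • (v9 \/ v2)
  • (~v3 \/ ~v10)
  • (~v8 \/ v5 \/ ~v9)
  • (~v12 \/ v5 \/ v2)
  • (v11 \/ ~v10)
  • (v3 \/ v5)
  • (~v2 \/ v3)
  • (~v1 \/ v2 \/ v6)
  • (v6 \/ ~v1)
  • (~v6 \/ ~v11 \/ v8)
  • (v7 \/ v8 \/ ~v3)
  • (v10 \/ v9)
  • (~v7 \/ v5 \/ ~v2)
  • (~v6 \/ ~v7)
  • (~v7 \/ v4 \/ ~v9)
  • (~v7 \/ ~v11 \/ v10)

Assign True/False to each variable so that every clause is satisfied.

Pure literal: v1 appears only negated; assign v1 = False.
Pure literal: v5 appears only positively; assign v5 = True.
Branch on v2: take v2 = False.
  then v9 is forced to True.
Set v3 = True and propagate.
  then v12 is forced to True.
  then v10 is forced to False.
Branch on v4: take v4 = True.
For the remaining variables, v6 = True, v7 = False, v8 = True, v11 = True works.

v1=F, v2=F, v3=T, v4=T, v5=T, v6=T, v7=F, v8=T, v9=T, v10=F, v11=T, v12=T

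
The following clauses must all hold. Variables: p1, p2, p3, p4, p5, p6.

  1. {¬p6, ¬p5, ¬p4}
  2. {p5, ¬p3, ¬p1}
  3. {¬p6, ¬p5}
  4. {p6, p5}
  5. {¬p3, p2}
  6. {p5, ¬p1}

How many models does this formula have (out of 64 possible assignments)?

Case analysis on p5 and p6:
  p5=T, p6=T: a clause becomes empty — 0.
  p5=T, p6=F: p1, p4 free; 3 ways for (p2,p3) × 2^2 = 12.
  p5=F, p6=T: p4 free; 3 ways for (p1,p2,p3) × 2^1 = 6.
  p5=F, p6=F: a clause becomes empty — 0.
Total: 0 + 12 + 6 + 0 = 18.

18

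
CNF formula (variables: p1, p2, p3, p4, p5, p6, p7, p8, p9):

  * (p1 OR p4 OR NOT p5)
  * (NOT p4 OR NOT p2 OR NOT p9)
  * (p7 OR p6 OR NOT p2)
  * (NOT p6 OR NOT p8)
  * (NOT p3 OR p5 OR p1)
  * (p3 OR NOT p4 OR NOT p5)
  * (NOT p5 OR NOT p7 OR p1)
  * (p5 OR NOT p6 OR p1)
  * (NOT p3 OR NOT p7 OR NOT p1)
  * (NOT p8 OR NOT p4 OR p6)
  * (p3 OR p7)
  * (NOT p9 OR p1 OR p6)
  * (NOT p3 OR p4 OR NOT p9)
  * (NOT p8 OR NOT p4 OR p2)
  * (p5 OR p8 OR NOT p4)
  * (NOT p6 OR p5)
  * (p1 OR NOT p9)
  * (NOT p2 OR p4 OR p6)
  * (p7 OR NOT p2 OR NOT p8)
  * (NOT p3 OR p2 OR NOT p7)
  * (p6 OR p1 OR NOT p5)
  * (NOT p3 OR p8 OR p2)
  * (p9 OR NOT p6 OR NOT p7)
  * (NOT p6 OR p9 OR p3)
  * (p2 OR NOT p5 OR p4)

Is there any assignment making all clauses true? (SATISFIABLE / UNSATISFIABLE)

SATISFIABLE

Branch on p1: take p1 = False.
  then p9 is forced to False.
Branch on p2: take p2 = False.
The remaining clauses are satisfied by p3 = False, p4 = False, p5 = False, p6 = False, p7 = True, p8 = True.
So p1=F, p2=F, p3=F, p4=F, p5=F, p6=F, p7=T, p8=T, p9=F is a satisfying assignment.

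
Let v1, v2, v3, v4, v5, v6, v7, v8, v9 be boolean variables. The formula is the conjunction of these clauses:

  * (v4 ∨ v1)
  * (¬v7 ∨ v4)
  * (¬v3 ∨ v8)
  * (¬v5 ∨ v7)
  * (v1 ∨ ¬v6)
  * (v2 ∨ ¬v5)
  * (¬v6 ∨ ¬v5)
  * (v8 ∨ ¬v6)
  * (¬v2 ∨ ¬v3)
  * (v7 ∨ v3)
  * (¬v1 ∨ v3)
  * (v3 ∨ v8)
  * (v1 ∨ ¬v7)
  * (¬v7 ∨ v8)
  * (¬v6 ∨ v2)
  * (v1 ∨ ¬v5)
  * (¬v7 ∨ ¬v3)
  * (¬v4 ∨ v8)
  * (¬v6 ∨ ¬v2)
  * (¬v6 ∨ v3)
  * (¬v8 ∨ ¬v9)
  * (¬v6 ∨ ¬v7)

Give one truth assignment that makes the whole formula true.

v1=T, v2=F, v3=T, v4=T, v5=F, v6=F, v7=F, v8=T, v9=F

Check each clause:
  1. (v1 ∨ v4) — v1 is true.
  2. (v4 ∨ ¬v7) — ¬v7 is true.
  3. (¬v3 ∨ v8) — v8 is true.
  4. (¬v5 ∨ v7) — ¬v5 is true.
  5. (¬v6 ∨ v1) — v1 is true.
  6. (v2 ∨ ¬v5) — ¬v5 is true.
  7. (¬v6 ∨ ¬v5) — ¬v6 is true.
  8. (v8 ∨ ¬v6) — v8 is true.
  9. (¬v2 ∨ ¬v3) — ¬v2 is true.
  10. (v7 ∨ v3) — v3 is true.
  11. (¬v1 ∨ v3) — v3 is true.
  12. (v3 ∨ v8) — v8 is true.
  13. (¬v7 ∨ v1) — ¬v7 is true.
  14. (v8 ∨ ¬v7) — v8 is true.
  15. (v2 ∨ ¬v6) — ¬v6 is true.
  16. (¬v5 ∨ v1) — v1 is true.
  17. (¬v3 ∨ ¬v7) — ¬v7 is true.
  18. (v8 ∨ ¬v4) — v8 is true.
  19. (¬v2 ∨ ¬v6) — ¬v6 is true.
  20. (v3 ∨ ¬v6) — ¬v6 is true.
  21. (¬v8 ∨ ¬v9) — ¬v9 is true.
  22. (¬v6 ∨ ¬v7) — ¬v7 is true.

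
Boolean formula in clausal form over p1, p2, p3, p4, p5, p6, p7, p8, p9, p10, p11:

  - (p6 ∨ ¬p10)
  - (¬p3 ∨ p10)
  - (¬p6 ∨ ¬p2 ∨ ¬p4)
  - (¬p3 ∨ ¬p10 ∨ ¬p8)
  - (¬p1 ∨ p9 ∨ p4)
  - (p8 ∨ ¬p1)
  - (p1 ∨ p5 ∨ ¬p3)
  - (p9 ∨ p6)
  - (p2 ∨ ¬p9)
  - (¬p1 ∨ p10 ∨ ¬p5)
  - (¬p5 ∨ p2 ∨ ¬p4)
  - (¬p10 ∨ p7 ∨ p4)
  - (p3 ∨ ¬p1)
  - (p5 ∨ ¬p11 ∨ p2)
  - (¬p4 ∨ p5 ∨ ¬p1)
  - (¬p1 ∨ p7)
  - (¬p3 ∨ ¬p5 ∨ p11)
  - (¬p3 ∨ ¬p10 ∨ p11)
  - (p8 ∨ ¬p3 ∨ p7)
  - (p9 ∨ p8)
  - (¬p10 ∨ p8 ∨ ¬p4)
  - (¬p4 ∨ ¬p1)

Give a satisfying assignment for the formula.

p1=F, p2=T, p3=F, p4=F, p5=T, p6=T, p7=F, p8=T, p9=T, p10=F, p11=F

Set p1 = False and propagate.
For the remaining variables, p2 = True, p3 = False, p4 = False, p5 = True, p6 = True, p7 = False, p8 = True, p9 = True, p10 = False, p11 = False works.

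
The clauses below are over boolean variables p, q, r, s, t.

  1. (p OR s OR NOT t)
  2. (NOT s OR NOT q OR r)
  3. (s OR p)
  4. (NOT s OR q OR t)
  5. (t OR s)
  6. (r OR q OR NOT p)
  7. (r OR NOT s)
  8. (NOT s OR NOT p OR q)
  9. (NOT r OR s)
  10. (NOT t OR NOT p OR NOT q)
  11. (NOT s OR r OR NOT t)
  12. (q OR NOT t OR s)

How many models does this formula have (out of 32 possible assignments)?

Satisfying assignments:
  p=F q=F r=T s=T t=T
  p=F q=T r=T s=T t=F
  p=F q=T r=T s=T t=T
  p=T q=T r=T s=T t=F
That's 4 in total.

4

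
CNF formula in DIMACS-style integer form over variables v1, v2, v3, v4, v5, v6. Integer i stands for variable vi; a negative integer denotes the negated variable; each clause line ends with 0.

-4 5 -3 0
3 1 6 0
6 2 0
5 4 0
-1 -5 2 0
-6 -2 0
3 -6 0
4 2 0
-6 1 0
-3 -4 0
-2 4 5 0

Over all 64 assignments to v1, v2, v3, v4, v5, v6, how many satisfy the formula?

The models are:
  v1=0 v2=1 v3=1 v4=0 v5=1 v6=0
  v1=1 v2=1 v3=0 v4=0 v5=1 v6=0
  v1=1 v2=1 v3=0 v4=1 v5=0 v6=0
  v1=1 v2=1 v3=0 v4=1 v5=1 v6=0
  v1=1 v2=1 v3=1 v4=0 v5=1 v6=0
Count: 5.

5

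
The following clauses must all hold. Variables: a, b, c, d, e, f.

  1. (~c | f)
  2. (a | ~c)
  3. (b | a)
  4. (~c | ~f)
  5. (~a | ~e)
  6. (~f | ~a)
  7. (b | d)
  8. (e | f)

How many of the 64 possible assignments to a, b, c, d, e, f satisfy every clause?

6

The models are:
  a=F b=T c=F d=F e=F f=T
  a=F b=T c=F d=F e=T f=F
  a=F b=T c=F d=F e=T f=T
  a=F b=T c=F d=T e=F f=T
  a=F b=T c=F d=T e=T f=F
  a=F b=T c=F d=T e=T f=T
Count: 6.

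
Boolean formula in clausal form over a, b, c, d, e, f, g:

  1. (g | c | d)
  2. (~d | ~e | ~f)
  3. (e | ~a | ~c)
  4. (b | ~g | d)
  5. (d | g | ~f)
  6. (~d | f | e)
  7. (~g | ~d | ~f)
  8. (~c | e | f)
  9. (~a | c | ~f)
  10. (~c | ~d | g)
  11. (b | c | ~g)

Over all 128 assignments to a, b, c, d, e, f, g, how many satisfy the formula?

27

Case analysis on d and c:
  d=T, c=T: remaining (a,b,e,f,g) ∈ {(F,F,T,F,T); (F,T,T,F,T); (T,F,T,F,T); (T,T,T,F,T)} — 4.
  d=T, c=F: 8 of the 32 assignments to (a,b,e,f,g) work.
  d=F, c=T: 9 of the 32 assignments to (a,b,e,f,g) work.
  d=F, c=F: e free; 3 ways for (a,b,f,g) × 2^1 = 6.
Total: 4 + 8 + 9 + 6 = 27.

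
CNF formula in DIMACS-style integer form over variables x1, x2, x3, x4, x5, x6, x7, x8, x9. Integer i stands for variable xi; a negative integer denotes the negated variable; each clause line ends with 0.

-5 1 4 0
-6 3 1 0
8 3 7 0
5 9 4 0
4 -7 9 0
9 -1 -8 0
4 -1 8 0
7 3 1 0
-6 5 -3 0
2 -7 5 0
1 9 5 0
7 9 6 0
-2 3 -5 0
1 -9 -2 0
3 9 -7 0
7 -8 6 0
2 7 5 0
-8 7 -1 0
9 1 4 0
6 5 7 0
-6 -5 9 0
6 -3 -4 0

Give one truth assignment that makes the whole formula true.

Branch on x1: take x1 = True.
The remaining clauses are satisfied by x2 = False, x3 = False, x4 = True, x5 = True, x6 = True, x7 = True, x8 = False, x9 = True.

x1=T, x2=F, x3=F, x4=T, x5=T, x6=T, x7=T, x8=F, x9=T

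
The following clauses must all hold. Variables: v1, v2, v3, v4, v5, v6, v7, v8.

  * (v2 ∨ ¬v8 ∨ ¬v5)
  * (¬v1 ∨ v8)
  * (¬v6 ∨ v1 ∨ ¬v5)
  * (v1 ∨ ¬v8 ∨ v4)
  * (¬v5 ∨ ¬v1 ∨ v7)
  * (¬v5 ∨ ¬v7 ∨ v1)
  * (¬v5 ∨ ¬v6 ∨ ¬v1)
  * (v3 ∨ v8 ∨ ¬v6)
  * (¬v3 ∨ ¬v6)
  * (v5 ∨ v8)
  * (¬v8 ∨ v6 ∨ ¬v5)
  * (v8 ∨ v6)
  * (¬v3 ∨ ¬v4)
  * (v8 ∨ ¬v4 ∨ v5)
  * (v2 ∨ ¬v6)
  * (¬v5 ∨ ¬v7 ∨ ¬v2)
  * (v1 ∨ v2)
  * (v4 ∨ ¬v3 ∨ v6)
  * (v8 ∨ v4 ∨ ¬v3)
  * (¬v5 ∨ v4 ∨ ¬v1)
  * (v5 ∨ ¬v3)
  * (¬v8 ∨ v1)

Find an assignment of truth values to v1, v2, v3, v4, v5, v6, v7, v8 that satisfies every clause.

v1=True  v2=True  v3=False  v4=True  v5=False  v6=True  v7=True  v8=True

Set v1 = True and propagate.
  then v8 is forced to True.
Set v2 = True and propagate.
Try v3 = False.
The remaining clauses are satisfied by v4 = True, v5 = False, v6 = True, v7 = True.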